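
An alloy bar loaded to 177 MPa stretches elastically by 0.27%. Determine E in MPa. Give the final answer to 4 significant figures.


E = sigma / epsilon
epsilon = 0.27% = 2.7e-03
E = 177 / 2.7e-03
E = 65560 MPa


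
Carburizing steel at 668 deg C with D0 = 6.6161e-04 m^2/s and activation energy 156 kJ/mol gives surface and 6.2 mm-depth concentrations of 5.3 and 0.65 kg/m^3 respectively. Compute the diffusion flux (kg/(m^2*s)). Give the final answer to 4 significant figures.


Step 1: D = D0 * exp(-Qd/(R*T))
T = 668 + 273.15 = 941.15 K
D = 6.6161e-04 * exp(-156e3 / (8.314 * 941.15)) = 1.45263e-12 m^2/s
Step 2: J = D * (C1 - C2) / dx
J = 1.45263e-12 * (5.3 - 0.65) / 6.2e-03
J = 1.089e-09 kg/(m^2*s)


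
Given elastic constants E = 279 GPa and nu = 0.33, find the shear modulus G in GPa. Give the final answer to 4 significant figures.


G = E / (2*(1+nu))
G = 279 / (2*(1+0.33))
G = 104.9 GPa


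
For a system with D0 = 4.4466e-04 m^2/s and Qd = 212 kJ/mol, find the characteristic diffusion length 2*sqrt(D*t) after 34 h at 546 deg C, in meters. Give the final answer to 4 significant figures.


Step 1: D = D0 * exp(-Qd/(R*T))
T = 819.15 K
D = 4.4466e-04 * exp(-212e3 / (8.314 * 819.15)) = 1.34574e-17 m^2/s
Step 2: L = 2*sqrt(D*t)
t = 34 h = 122400 s
L = 2*sqrt(1.34574e-17 * 122400) = 2.567e-06 m


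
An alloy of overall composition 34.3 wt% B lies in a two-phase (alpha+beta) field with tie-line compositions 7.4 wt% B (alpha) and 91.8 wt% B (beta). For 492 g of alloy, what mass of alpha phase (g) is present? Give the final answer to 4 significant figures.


f_alpha = (C_beta - C0) / (C_beta - C_alpha)
f_alpha = (91.8 - 34.3) / (91.8 - 7.4) = 0.68128
m_alpha = f_alpha * m_total = 0.68128 * 492 = 335.2 g


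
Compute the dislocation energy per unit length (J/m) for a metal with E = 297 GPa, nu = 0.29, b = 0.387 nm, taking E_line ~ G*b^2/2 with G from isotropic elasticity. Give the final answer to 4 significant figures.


Step 1: G = E / (2*(1+nu))
G = 297 / (2*(1+0.29)) = 115.116 GPa = 1.15116e+11 Pa
Step 2: E_line = G*b^2/2
b = 0.387 nm = 3.87e-10 m
E_line = 0.5 * 1.15116e+11 * (3.87e-10)^2 = 8.62e-09 J/m


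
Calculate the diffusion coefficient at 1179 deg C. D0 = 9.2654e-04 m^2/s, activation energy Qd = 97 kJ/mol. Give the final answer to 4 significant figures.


D = D0 * exp(-Qd / (R*T))
T = 1452.15 K
D = 9.2654e-04 * exp(-97e3 / (8.314 * 1452.15))
D = 3.003e-07 m^2/s


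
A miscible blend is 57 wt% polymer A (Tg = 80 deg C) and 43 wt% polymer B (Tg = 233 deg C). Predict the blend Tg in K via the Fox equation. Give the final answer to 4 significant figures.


1/Tg = w1/Tg1 + w2/Tg2 (in Kelvin)
Tg1 = 353.15 K, Tg2 = 506.15 K
1/Tg = 0.57/353.15 + 0.43/506.15
Tg = 405.9 K


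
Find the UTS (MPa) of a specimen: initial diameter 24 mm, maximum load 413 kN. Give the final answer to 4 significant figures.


A0 = pi*(d/2)^2 = pi*(24/2)^2 = 452.389 mm^2
UTS = F_max / A0 = 413*1000 / 452.389
UTS = 912.9 MPa


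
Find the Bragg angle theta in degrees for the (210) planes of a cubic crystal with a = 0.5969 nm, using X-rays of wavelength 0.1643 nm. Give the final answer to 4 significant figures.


d = a / sqrt(h^2+k^2+l^2)
d = 0.5969 / sqrt(5) = 0.266942 nm
lambda = 2*d*sin(theta)  =>  sin(theta) = lambda / (2*d)
sin(theta) = 0.1643 / (2 * 0.266942) = 0.307745
theta = 17.92 deg


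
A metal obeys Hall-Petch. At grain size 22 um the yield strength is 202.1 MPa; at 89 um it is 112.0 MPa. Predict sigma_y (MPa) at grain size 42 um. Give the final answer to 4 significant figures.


sigma_y = sigma0 + k / sqrt(d)
1/sqrt(d1) = 1/sqrt(2.2e-05) = 213.201;  1/sqrt(d2) = 106
k = (sigma1 - sigma2) / (1/sqrt(d1) - 1/sqrt(d2)) = (202.1 - 112.0) / (213.201 - 106) = 0.840478 MPa*m^0.5
sigma0 = sigma1 - k/sqrt(d1) = 202.1 - 0.840478*213.201 = 22.9095 MPa
sigma_y(d3) = 22.9095 + 0.840478 / sqrt(4.2e-05) = 152.6 MPa


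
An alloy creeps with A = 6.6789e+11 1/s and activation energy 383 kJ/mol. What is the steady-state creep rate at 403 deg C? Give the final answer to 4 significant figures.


rate = A * exp(-Q / (R*T))
T = 403 + 273.15 = 676.15 K
rate = 6.6789e+11 * exp(-383e3 / (8.314 * 676.15))
rate = 1.721e-18 1/s


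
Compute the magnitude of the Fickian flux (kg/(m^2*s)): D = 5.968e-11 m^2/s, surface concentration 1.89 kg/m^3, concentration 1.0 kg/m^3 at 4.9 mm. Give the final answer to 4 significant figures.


J = -D * (dC/dx) = D * (C1 - C2) / dx
J = 5.968e-11 * (1.89 - 1.0) / 4.9e-03
J = 1.084e-08 kg/(m^2*s)


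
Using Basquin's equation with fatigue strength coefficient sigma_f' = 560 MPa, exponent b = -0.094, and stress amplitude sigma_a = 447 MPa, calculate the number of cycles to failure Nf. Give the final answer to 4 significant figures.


sigma_a = sigma_f' * (2*Nf)^b
2*Nf = (sigma_a / sigma_f')^(1/b)
2*Nf = (447 / 560)^(1/-0.094)
2*Nf = 10.9972
Nf = 5.499 cycles


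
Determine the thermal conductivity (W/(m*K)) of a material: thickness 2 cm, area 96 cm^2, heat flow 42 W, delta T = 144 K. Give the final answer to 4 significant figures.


k = Q*L / (A*dT)
L = 0.02 m, A = 9.6e-03 m^2
k = 42 * 0.02 / (9.6e-03 * 144)
k = 0.6076 W/(m*K)


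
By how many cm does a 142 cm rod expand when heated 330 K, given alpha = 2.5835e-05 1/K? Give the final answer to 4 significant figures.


dL = L0 * alpha * dT
dL = 142 * 2.5835e-05 * 330
dL = 1.211 cm


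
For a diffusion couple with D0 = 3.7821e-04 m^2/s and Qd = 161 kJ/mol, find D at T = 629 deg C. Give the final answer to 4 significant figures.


D = D0 * exp(-Qd / (R*T))
T = 902.15 K
D = 3.7821e-04 * exp(-161e3 / (8.314 * 902.15))
D = 1.801e-13 m^2/s


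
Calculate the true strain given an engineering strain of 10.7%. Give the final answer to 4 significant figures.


epsilon_true = ln(1 + epsilon_eng)
epsilon_true = ln(1 + 0.107)
epsilon_true = 0.1017


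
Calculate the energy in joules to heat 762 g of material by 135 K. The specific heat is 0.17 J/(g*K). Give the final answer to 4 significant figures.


Q = m * cp * dT
Q = 762 * 0.17 * 135
Q = 17490 J


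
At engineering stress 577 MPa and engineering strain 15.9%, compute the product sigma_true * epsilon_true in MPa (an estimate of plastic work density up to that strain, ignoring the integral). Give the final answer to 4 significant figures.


sigma_true = sigma_eng * (1 + epsilon_eng)
sigma_true = 577 * (1 + 0.159) = 668.743 MPa
epsilon_true = ln(1 + epsilon_eng)
epsilon_true = ln(1 + 0.159) = 0.147558
sigma_true * epsilon_true = 668.743 * 0.147558 = 98.68 MPa


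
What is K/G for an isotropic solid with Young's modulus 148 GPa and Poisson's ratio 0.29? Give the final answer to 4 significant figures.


G = E / (2*(1+nu))
G = 148 / (2*(1+0.29)) = 57.3643 GPa
K = E / (3*(1-2*nu))
K = 148 / (3*(1-2*0.29)) = 117.46 GPa
K/G = 117.46 / 57.3643 = 2.048


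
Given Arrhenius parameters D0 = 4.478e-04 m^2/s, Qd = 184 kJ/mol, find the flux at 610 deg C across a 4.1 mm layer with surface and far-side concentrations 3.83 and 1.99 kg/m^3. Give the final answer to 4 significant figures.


Step 1: D = D0 * exp(-Qd/(R*T))
T = 610 + 273.15 = 883.15 K
D = 4.478e-04 * exp(-184e3 / (8.314 * 883.15)) = 5.85947e-15 m^2/s
Step 2: J = D * (C1 - C2) / dx
J = 5.85947e-15 * (3.83 - 1.99) / 4.1e-03
J = 2.63e-12 kg/(m^2*s)


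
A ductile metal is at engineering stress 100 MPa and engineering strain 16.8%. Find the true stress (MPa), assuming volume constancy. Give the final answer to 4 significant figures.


sigma_true = sigma_eng * (1 + epsilon_eng)
sigma_true = 100 * (1 + 0.168)
sigma_true = 116.8 MPa


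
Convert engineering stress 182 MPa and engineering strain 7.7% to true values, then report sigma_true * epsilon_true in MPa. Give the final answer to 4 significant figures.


sigma_true = sigma_eng * (1 + epsilon_eng)
sigma_true = 182 * (1 + 0.077) = 196.014 MPa
epsilon_true = ln(1 + epsilon_eng)
epsilon_true = ln(1 + 0.077) = 0.0741794
sigma_true * epsilon_true = 196.014 * 0.0741794 = 14.54 MPa


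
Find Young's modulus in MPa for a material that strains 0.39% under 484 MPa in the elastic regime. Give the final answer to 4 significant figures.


E = sigma / epsilon
epsilon = 0.39% = 3.9e-03
E = 484 / 3.9e-03
E = 124100 MPa


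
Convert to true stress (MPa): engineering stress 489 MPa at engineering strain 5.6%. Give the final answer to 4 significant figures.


sigma_true = sigma_eng * (1 + epsilon_eng)
sigma_true = 489 * (1 + 0.056)
sigma_true = 516.4 MPa


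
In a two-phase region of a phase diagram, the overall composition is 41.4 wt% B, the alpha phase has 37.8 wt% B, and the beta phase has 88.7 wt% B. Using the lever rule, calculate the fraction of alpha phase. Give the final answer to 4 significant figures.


f_alpha = (C_beta - C0) / (C_beta - C_alpha)
f_alpha = (88.7 - 41.4) / (88.7 - 37.8)
f_alpha = 0.9293


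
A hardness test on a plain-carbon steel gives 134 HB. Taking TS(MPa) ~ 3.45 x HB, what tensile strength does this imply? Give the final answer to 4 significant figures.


TS (MPa) = 3.45 * HB
TS = 3.45 * 134
TS = 462.3 MPa


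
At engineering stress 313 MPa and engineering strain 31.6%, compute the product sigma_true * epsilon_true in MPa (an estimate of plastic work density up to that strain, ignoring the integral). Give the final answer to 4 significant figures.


sigma_true = sigma_eng * (1 + epsilon_eng)
sigma_true = 313 * (1 + 0.316) = 411.908 MPa
epsilon_true = ln(1 + epsilon_eng)
epsilon_true = ln(1 + 0.316) = 0.274597
sigma_true * epsilon_true = 411.908 * 0.274597 = 113.1 MPa


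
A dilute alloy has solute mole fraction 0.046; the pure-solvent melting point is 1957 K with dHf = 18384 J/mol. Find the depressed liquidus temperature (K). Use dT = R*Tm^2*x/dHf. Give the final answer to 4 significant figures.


dT = R*Tm^2*x / dHf
dT = 8.314 * 1957^2 * 0.046 / 18384
dT = 79.6727 K
T_new = 1957 - 79.6727 = 1877 K


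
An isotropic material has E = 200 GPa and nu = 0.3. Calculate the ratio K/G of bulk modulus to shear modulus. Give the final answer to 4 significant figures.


G = E / (2*(1+nu))
G = 200 / (2*(1+0.3)) = 76.9231 GPa
K = E / (3*(1-2*nu))
K = 200 / (3*(1-2*0.3)) = 166.667 GPa
K/G = 166.667 / 76.9231 = 2.167


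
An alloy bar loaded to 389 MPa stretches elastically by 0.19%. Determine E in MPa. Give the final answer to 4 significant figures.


E = sigma / epsilon
epsilon = 0.19% = 1.9e-03
E = 389 / 1.9e-03
E = 204700 MPa


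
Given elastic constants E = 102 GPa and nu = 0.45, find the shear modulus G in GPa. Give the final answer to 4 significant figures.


G = E / (2*(1+nu))
G = 102 / (2*(1+0.45))
G = 35.17 GPa


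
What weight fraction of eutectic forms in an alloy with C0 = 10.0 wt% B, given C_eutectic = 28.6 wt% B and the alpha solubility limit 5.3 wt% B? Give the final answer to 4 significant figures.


f_primary = (C_e - C0) / (C_e - C_alpha_max)
f_primary = (28.6 - 10.0) / (28.6 - 5.3)
f_primary = 0.798283
f_eutectic = 1 - 0.798283 = 0.2017


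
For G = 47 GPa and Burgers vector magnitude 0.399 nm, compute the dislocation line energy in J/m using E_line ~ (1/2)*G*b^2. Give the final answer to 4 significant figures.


E = G*b^2/2
b = 0.399 nm = 3.99e-10 m
G = 47 GPa = 4.7e+10 Pa
E = 0.5 * 4.7e+10 * (3.99e-10)^2
E = 3.741e-09 J/m


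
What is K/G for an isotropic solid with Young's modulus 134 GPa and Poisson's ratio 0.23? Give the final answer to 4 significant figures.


G = E / (2*(1+nu))
G = 134 / (2*(1+0.23)) = 54.4715 GPa
K = E / (3*(1-2*nu))
K = 134 / (3*(1-2*0.23)) = 82.716 GPa
K/G = 82.716 / 54.4715 = 1.519


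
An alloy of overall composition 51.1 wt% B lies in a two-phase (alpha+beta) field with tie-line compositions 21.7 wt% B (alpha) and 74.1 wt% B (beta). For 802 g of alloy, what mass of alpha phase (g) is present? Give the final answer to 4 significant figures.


f_alpha = (C_beta - C0) / (C_beta - C_alpha)
f_alpha = (74.1 - 51.1) / (74.1 - 21.7) = 0.438931
m_alpha = f_alpha * m_total = 0.438931 * 802 = 352 g


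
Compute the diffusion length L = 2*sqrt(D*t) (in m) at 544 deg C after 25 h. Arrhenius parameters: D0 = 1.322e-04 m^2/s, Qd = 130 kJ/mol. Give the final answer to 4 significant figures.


Step 1: D = D0 * exp(-Qd/(R*T))
T = 817.15 K
D = 1.322e-04 * exp(-130e3 / (8.314 * 817.15)) = 6.47065e-13 m^2/s
Step 2: L = 2*sqrt(D*t)
t = 25 h = 90000 s
L = 2*sqrt(6.47065e-13 * 90000) = 4.826e-04 m


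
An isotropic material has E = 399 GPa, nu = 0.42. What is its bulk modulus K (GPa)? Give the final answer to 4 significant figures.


K = E / (3*(1-2*nu))
K = 399 / (3*(1-2*0.42))
K = 831.3 GPa


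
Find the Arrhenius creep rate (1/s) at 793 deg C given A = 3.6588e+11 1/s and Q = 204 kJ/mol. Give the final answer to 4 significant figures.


rate = A * exp(-Q / (R*T))
T = 793 + 273.15 = 1066.15 K
rate = 3.6588e+11 * exp(-204e3 / (8.314 * 1066.15))
rate = 37.01 1/s


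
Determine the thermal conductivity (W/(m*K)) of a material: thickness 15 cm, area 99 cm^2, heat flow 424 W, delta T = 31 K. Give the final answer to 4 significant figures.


k = Q*L / (A*dT)
L = 0.15 m, A = 9.9e-03 m^2
k = 424 * 0.15 / (9.9e-03 * 31)
k = 207.2 W/(m*K)


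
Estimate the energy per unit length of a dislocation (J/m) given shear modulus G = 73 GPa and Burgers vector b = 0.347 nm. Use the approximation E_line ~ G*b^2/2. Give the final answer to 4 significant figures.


E = G*b^2/2
b = 0.347 nm = 3.47e-10 m
G = 73 GPa = 7.3e+10 Pa
E = 0.5 * 7.3e+10 * (3.47e-10)^2
E = 4.395e-09 J/m


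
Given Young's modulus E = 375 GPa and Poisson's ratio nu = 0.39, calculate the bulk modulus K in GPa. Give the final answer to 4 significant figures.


K = E / (3*(1-2*nu))
K = 375 / (3*(1-2*0.39))
K = 568.2 GPa


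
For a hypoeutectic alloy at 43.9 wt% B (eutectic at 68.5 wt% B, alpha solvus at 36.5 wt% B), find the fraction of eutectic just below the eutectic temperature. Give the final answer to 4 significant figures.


f_primary = (C_e - C0) / (C_e - C_alpha_max)
f_primary = (68.5 - 43.9) / (68.5 - 36.5)
f_primary = 0.76875
f_eutectic = 1 - 0.76875 = 0.2313


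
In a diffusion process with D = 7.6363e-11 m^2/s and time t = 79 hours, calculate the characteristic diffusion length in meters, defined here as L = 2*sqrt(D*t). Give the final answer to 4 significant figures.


t = 79 hr = 284400 s
Diffusion length = 2*sqrt(D*t)
= 2*sqrt(7.6363e-11 * 284400)
= 9.32e-03 m


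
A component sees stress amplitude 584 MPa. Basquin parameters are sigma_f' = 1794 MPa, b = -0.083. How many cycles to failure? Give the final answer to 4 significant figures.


sigma_a = sigma_f' * (2*Nf)^b
2*Nf = (sigma_a / sigma_f')^(1/b)
2*Nf = (584 / 1794)^(1/-0.083)
2*Nf = 745426
Nf = 372700 cycles


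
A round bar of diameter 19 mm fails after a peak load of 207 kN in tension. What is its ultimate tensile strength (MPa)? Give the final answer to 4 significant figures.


A0 = pi*(d/2)^2 = pi*(19/2)^2 = 283.529 mm^2
UTS = F_max / A0 = 207*1000 / 283.529
UTS = 730.1 MPa


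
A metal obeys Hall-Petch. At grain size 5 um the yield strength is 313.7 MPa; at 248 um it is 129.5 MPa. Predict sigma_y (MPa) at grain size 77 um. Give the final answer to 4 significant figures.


sigma_y = sigma0 + k / sqrt(d)
1/sqrt(d1) = 1/sqrt(5e-06) = 447.214;  1/sqrt(d2) = 63.5001
k = (sigma1 - sigma2) / (1/sqrt(d1) - 1/sqrt(d2)) = (313.7 - 129.5) / (447.214 - 63.5001) = 0.480046 MPa*m^0.5
sigma0 = sigma1 - k/sqrt(d1) = 313.7 - 0.480046*447.214 = 99.0171 MPa
sigma_y(d3) = 99.0171 + 0.480046 / sqrt(7.7e-05) = 153.7 MPa


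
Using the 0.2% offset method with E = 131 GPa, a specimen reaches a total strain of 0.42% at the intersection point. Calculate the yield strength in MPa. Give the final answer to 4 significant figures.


Offset strain = 0.002
Elastic strain at yield = total_strain - offset = 4.2e-03 - 0.002 = 2.2e-03
sigma_y = E * elastic_strain = 131000 * 2.2e-03
sigma_y = 288.2 MPa


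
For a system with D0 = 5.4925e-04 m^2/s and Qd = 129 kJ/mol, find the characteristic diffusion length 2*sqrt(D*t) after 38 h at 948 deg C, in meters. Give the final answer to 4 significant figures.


Step 1: D = D0 * exp(-Qd/(R*T))
T = 1221.15 K
D = 5.4925e-04 * exp(-129e3 / (8.314 * 1221.15)) = 1.66572e-09 m^2/s
Step 2: L = 2*sqrt(D*t)
t = 38 h = 136800 s
L = 2*sqrt(1.66572e-09 * 136800) = 0.03019 m


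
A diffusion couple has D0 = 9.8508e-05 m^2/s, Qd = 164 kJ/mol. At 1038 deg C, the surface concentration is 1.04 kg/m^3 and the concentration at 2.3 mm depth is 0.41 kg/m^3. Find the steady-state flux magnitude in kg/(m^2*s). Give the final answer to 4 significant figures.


Step 1: D = D0 * exp(-Qd/(R*T))
T = 1038 + 273.15 = 1311.15 K
D = 9.8508e-05 * exp(-164e3 / (8.314 * 1311.15)) = 2.88186e-11 m^2/s
Step 2: J = D * (C1 - C2) / dx
J = 2.88186e-11 * (1.04 - 0.41) / 2.3e-03
J = 7.894e-09 kg/(m^2*s)


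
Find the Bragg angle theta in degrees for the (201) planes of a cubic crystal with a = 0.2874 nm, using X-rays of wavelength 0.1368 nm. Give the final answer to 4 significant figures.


d = a / sqrt(h^2+k^2+l^2)
d = 0.2874 / sqrt(5) = 0.128529 nm
lambda = 2*d*sin(theta)  =>  sin(theta) = lambda / (2*d)
sin(theta) = 0.1368 / (2 * 0.128529) = 0.532175
theta = 32.15 deg


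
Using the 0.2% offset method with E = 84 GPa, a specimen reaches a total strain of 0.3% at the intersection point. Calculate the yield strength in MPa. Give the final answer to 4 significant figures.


Offset strain = 0.002
Elastic strain at yield = total_strain - offset = 3e-03 - 0.002 = 1e-03
sigma_y = E * elastic_strain = 84000 * 1e-03
sigma_y = 84 MPa


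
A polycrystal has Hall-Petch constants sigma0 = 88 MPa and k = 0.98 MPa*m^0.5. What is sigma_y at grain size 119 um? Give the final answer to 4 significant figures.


sigma_y = sigma0 + k / sqrt(d)
d = 119 um = 1.19e-04 m
sigma_y = 88 + 0.98 / sqrt(1.19e-04)
sigma_y = 177.8 MPa


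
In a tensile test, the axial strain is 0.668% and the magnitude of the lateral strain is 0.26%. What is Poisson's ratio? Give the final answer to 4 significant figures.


nu = -epsilon_lat / epsilon_axial
Lateral strain is contraction (negative), so using magnitudes:
nu = 0.26 / 0.668
nu = 0.3892


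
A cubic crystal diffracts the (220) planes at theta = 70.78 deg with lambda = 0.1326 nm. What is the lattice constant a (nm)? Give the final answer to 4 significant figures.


d = lambda / (2*sin(theta))
d = 0.1326 / (2*sin(70.78 deg))
d = 0.0702136 nm
a = d * sqrt(h^2+k^2+l^2) = 0.0702136 * sqrt(8)
a = 0.1986 nm


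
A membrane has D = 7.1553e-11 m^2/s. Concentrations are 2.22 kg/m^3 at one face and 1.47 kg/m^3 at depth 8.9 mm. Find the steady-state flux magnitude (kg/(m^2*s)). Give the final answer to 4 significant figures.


J = -D * (dC/dx) = D * (C1 - C2) / dx
J = 7.1553e-11 * (2.22 - 1.47) / 8.9e-03
J = 6.03e-09 kg/(m^2*s)


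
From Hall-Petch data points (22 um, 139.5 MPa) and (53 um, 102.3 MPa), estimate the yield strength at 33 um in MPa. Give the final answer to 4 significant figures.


sigma_y = sigma0 + k / sqrt(d)
1/sqrt(d1) = 1/sqrt(2.2e-05) = 213.201;  1/sqrt(d2) = 137.361
k = (sigma1 - sigma2) / (1/sqrt(d1) - 1/sqrt(d2)) = (139.5 - 102.3) / (213.201 - 137.361) = 0.490505 MPa*m^0.5
sigma0 = sigma1 - k/sqrt(d1) = 139.5 - 0.490505*213.201 = 34.9239 MPa
sigma_y(d3) = 34.9239 + 0.490505 / sqrt(3.3e-05) = 120.3 MPa


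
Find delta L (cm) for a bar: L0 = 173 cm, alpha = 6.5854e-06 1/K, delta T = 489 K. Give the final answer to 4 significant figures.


dL = L0 * alpha * dT
dL = 173 * 6.5854e-06 * 489
dL = 0.5571 cm


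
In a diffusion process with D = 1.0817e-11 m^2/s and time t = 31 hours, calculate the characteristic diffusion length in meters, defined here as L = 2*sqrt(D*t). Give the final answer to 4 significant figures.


t = 31 hr = 111600 s
Diffusion length = 2*sqrt(D*t)
= 2*sqrt(1.0817e-11 * 111600)
= 2.197e-03 m


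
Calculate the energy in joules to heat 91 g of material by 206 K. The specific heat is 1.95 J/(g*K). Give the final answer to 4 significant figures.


Q = m * cp * dT
Q = 91 * 1.95 * 206
Q = 36550 J


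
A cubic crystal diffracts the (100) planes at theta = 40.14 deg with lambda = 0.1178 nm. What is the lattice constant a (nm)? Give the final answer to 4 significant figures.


d = lambda / (2*sin(theta))
d = 0.1178 / (2*sin(40.14 deg))
d = 0.0913663 nm
a = d * sqrt(h^2+k^2+l^2) = 0.0913663 * sqrt(1)
a = 0.09137 nm


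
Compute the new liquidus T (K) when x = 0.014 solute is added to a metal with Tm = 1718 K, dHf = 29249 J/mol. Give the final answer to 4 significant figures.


dT = R*Tm^2*x / dHf
dT = 8.314 * 1718^2 * 0.014 / 29249
dT = 11.7455 K
T_new = 1718 - 11.7455 = 1706 K


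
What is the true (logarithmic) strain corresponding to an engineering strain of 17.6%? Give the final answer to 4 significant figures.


epsilon_true = ln(1 + epsilon_eng)
epsilon_true = ln(1 + 0.176)
epsilon_true = 0.1621


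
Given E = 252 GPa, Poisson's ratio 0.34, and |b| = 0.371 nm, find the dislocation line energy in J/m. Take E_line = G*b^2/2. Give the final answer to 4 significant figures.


Step 1: G = E / (2*(1+nu))
G = 252 / (2*(1+0.34)) = 94.0299 GPa = 9.40299e+10 Pa
Step 2: E_line = G*b^2/2
b = 0.371 nm = 3.71e-10 m
E_line = 0.5 * 9.40299e+10 * (3.71e-10)^2 = 6.471e-09 J/m


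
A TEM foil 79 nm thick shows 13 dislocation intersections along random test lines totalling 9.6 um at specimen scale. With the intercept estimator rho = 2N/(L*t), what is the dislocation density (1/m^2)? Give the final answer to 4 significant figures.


rho = 2N / (L * t)
L = 9.6 um = 9.6e-06 m, t = 79 nm = 7.9e-08 m
rho = 2 * 13 / (9.6e-06 * 7.9e-08)
rho = 3.428e+13 1/m^2


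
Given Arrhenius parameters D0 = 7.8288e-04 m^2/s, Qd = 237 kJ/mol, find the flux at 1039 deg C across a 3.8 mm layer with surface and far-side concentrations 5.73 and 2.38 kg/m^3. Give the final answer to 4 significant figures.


Step 1: D = D0 * exp(-Qd/(R*T))
T = 1039 + 273.15 = 1312.15 K
D = 7.8288e-04 * exp(-237e3 / (8.314 * 1312.15)) = 2.87578e-13 m^2/s
Step 2: J = D * (C1 - C2) / dx
J = 2.87578e-13 * (5.73 - 2.38) / 3.8e-03
J = 2.535e-10 kg/(m^2*s)


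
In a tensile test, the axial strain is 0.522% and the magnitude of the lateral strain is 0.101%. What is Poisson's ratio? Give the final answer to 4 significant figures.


nu = -epsilon_lat / epsilon_axial
Lateral strain is contraction (negative), so using magnitudes:
nu = 0.101 / 0.522
nu = 0.1935


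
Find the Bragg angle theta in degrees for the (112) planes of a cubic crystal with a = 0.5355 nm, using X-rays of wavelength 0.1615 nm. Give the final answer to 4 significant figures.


d = a / sqrt(h^2+k^2+l^2)
d = 0.5355 / sqrt(6) = 0.218617 nm
lambda = 2*d*sin(theta)  =>  sin(theta) = lambda / (2*d)
sin(theta) = 0.1615 / (2 * 0.218617) = 0.369368
theta = 21.68 deg


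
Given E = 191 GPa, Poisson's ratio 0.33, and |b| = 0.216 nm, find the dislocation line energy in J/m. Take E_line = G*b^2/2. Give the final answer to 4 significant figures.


Step 1: G = E / (2*(1+nu))
G = 191 / (2*(1+0.33)) = 71.8045 GPa = 7.18045e+10 Pa
Step 2: E_line = G*b^2/2
b = 0.216 nm = 2.16e-10 m
E_line = 0.5 * 7.18045e+10 * (2.16e-10)^2 = 1.675e-09 J/m


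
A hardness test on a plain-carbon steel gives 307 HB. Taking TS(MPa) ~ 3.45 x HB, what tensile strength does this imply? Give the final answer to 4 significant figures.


TS (MPa) = 3.45 * HB
TS = 3.45 * 307
TS = 1059 MPa


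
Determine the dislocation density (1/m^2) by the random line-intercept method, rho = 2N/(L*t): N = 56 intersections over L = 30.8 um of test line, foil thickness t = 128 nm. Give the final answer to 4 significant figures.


rho = 2N / (L * t)
L = 30.8 um = 3.08e-05 m, t = 128 nm = 1.28e-07 m
rho = 2 * 56 / (3.08e-05 * 1.28e-07)
rho = 2.841e+13 1/m^2


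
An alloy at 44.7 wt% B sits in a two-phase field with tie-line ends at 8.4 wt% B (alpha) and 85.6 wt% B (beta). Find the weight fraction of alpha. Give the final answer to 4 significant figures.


f_alpha = (C_beta - C0) / (C_beta - C_alpha)
f_alpha = (85.6 - 44.7) / (85.6 - 8.4)
f_alpha = 0.5298


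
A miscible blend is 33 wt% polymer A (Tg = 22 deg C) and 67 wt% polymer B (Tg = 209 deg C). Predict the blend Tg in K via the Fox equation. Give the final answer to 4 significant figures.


1/Tg = w1/Tg1 + w2/Tg2 (in Kelvin)
Tg1 = 295.15 K, Tg2 = 482.15 K
1/Tg = 0.33/295.15 + 0.67/482.15
Tg = 398.8 K


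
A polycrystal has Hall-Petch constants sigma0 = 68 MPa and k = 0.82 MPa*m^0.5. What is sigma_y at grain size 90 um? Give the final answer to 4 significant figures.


sigma_y = sigma0 + k / sqrt(d)
d = 90 um = 9e-05 m
sigma_y = 68 + 0.82 / sqrt(9e-05)
sigma_y = 154.4 MPa


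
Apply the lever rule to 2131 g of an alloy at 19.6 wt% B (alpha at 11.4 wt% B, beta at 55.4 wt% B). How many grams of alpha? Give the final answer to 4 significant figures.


f_alpha = (C_beta - C0) / (C_beta - C_alpha)
f_alpha = (55.4 - 19.6) / (55.4 - 11.4) = 0.813636
m_alpha = f_alpha * m_total = 0.813636 * 2131 = 1734 g


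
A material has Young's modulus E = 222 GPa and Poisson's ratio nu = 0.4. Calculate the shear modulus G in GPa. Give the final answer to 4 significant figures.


G = E / (2*(1+nu))
G = 222 / (2*(1+0.4))
G = 79.29 GPa


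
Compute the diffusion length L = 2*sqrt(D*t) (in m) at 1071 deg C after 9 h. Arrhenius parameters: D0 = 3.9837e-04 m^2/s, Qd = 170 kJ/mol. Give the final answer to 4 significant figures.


Step 1: D = D0 * exp(-Qd/(R*T))
T = 1344.15 K
D = 3.9837e-04 * exp(-170e3 / (8.314 * 1344.15)) = 9.85656e-11 m^2/s
Step 2: L = 2*sqrt(D*t)
t = 9 h = 32400 s
L = 2*sqrt(9.85656e-11 * 32400) = 3.574e-03 m


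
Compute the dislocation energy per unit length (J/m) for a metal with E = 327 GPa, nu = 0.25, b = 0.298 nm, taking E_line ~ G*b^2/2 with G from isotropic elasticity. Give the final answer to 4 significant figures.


Step 1: G = E / (2*(1+nu))
G = 327 / (2*(1+0.25)) = 130.8 GPa = 1.308e+11 Pa
Step 2: E_line = G*b^2/2
b = 0.298 nm = 2.98e-10 m
E_line = 0.5 * 1.308e+11 * (2.98e-10)^2 = 5.808e-09 J/m


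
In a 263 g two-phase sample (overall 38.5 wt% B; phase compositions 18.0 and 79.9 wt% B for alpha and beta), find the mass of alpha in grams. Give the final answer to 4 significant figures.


f_alpha = (C_beta - C0) / (C_beta - C_alpha)
f_alpha = (79.9 - 38.5) / (79.9 - 18.0) = 0.668821
m_alpha = f_alpha * m_total = 0.668821 * 263 = 175.9 g


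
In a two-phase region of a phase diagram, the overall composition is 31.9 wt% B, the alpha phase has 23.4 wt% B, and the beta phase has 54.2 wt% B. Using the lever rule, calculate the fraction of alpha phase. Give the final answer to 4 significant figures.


f_alpha = (C_beta - C0) / (C_beta - C_alpha)
f_alpha = (54.2 - 31.9) / (54.2 - 23.4)
f_alpha = 0.724


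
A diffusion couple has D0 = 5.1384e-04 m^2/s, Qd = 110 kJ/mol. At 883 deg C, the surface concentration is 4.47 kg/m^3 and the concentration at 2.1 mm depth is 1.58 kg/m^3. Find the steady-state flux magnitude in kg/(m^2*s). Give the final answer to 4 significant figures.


Step 1: D = D0 * exp(-Qd/(R*T))
T = 883 + 273.15 = 1156.15 K
D = 5.1384e-04 * exp(-110e3 / (8.314 * 1156.15)) = 5.50642e-09 m^2/s
Step 2: J = D * (C1 - C2) / dx
J = 5.50642e-09 * (4.47 - 1.58) / 2.1e-03
J = 7.578e-06 kg/(m^2*s)


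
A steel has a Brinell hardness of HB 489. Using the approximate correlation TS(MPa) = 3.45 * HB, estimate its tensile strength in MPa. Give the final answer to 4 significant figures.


TS (MPa) = 3.45 * HB
TS = 3.45 * 489
TS = 1687 MPa


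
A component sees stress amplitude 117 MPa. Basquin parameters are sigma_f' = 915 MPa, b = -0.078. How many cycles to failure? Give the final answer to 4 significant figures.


sigma_a = sigma_f' * (2*Nf)^b
2*Nf = (sigma_a / sigma_f')^(1/b)
2*Nf = (117 / 915)^(1/-0.078)
2*Nf = 2.82966e+11
Nf = 1.415e+11 cycles


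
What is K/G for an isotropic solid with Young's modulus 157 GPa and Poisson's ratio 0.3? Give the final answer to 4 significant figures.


G = E / (2*(1+nu))
G = 157 / (2*(1+0.3)) = 60.3846 GPa
K = E / (3*(1-2*nu))
K = 157 / (3*(1-2*0.3)) = 130.833 GPa
K/G = 130.833 / 60.3846 = 2.167


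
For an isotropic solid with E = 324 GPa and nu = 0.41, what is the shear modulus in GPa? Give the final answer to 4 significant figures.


G = E / (2*(1+nu))
G = 324 / (2*(1+0.41))
G = 114.9 GPa


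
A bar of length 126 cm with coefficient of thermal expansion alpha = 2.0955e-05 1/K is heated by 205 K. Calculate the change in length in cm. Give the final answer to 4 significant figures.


dL = L0 * alpha * dT
dL = 126 * 2.0955e-05 * 205
dL = 0.5413 cm


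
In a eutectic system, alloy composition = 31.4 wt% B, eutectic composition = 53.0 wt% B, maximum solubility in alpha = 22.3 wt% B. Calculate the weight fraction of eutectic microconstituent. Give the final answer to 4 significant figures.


f_primary = (C_e - C0) / (C_e - C_alpha_max)
f_primary = (53.0 - 31.4) / (53.0 - 22.3)
f_primary = 0.703583
f_eutectic = 1 - 0.703583 = 0.2964


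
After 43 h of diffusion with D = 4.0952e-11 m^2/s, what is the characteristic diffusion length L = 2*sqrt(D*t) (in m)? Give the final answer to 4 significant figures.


t = 43 hr = 154800 s
Diffusion length = 2*sqrt(D*t)
= 2*sqrt(4.0952e-11 * 154800)
= 5.036e-03 m


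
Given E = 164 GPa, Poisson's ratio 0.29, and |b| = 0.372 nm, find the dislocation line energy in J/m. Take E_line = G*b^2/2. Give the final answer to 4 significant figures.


Step 1: G = E / (2*(1+nu))
G = 164 / (2*(1+0.29)) = 63.5659 GPa = 6.35659e+10 Pa
Step 2: E_line = G*b^2/2
b = 0.372 nm = 3.72e-10 m
E_line = 0.5 * 6.35659e+10 * (3.72e-10)^2 = 4.398e-09 J/m


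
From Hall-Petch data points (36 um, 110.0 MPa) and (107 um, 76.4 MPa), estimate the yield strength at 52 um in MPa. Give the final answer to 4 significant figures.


sigma_y = sigma0 + k / sqrt(d)
1/sqrt(d1) = 1/sqrt(3.6e-05) = 166.667;  1/sqrt(d2) = 96.6736
k = (sigma1 - sigma2) / (1/sqrt(d1) - 1/sqrt(d2)) = (110.0 - 76.4) / (166.667 - 96.6736) = 0.480048 MPa*m^0.5
sigma0 = sigma1 - k/sqrt(d1) = 110.0 - 0.480048*166.667 = 29.992 MPa
sigma_y(d3) = 29.992 + 0.480048 / sqrt(5.2e-05) = 96.56 MPa


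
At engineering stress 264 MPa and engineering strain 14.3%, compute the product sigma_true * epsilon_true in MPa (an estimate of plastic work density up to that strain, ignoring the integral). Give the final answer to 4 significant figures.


sigma_true = sigma_eng * (1 + epsilon_eng)
sigma_true = 264 * (1 + 0.143) = 301.752 MPa
epsilon_true = ln(1 + epsilon_eng)
epsilon_true = ln(1 + 0.143) = 0.133656
sigma_true * epsilon_true = 301.752 * 0.133656 = 40.33 MPa


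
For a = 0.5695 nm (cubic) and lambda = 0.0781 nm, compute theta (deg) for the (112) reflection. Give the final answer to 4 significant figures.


d = a / sqrt(h^2+k^2+l^2)
d = 0.5695 / sqrt(6) = 0.232497 nm
lambda = 2*d*sin(theta)  =>  sin(theta) = lambda / (2*d)
sin(theta) = 0.0781 / (2 * 0.232497) = 0.167959
theta = 9.669 deg


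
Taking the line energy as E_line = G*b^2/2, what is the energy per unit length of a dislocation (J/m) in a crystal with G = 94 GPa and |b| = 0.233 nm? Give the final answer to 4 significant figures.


E = G*b^2/2
b = 0.233 nm = 2.33e-10 m
G = 94 GPa = 9.4e+10 Pa
E = 0.5 * 9.4e+10 * (2.33e-10)^2
E = 2.552e-09 J/m


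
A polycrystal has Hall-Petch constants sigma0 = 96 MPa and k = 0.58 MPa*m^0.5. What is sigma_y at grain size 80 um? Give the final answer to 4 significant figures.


sigma_y = sigma0 + k / sqrt(d)
d = 80 um = 8e-05 m
sigma_y = 96 + 0.58 / sqrt(8e-05)
sigma_y = 160.8 MPa


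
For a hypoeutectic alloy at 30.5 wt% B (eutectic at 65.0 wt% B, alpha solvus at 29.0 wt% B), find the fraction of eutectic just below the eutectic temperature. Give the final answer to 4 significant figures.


f_primary = (C_e - C0) / (C_e - C_alpha_max)
f_primary = (65.0 - 30.5) / (65.0 - 29.0)
f_primary = 0.958333
f_eutectic = 1 - 0.958333 = 0.04167


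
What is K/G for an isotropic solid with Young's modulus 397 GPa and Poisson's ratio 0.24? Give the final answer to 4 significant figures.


G = E / (2*(1+nu))
G = 397 / (2*(1+0.24)) = 160.081 GPa
K = E / (3*(1-2*nu))
K = 397 / (3*(1-2*0.24)) = 254.487 GPa
K/G = 254.487 / 160.081 = 1.59


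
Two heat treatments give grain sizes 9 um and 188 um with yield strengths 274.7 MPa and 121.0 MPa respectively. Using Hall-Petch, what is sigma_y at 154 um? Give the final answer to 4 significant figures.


sigma_y = sigma0 + k / sqrt(d)
1/sqrt(d1) = 1/sqrt(9e-06) = 333.333;  1/sqrt(d2) = 72.9325
k = (sigma1 - sigma2) / (1/sqrt(d1) - 1/sqrt(d2)) = (274.7 - 121.0) / (333.333 - 72.9325) = 0.590244 MPa*m^0.5
sigma0 = sigma1 - k/sqrt(d1) = 274.7 - 0.590244*333.333 = 77.952 MPa
sigma_y(d3) = 77.952 + 0.590244 / sqrt(1.54e-04) = 125.5 MPa


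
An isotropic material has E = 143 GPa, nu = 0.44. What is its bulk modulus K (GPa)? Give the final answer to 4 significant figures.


K = E / (3*(1-2*nu))
K = 143 / (3*(1-2*0.44))
K = 397.2 GPa


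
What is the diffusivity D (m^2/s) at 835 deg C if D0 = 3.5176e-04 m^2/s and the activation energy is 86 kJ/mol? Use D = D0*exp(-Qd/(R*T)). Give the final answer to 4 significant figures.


D = D0 * exp(-Qd / (R*T))
T = 1108.15 K
D = 3.5176e-04 * exp(-86e3 / (8.314 * 1108.15))
D = 3.107e-08 m^2/s


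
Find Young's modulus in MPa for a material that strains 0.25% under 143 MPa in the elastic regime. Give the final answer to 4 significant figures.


E = sigma / epsilon
epsilon = 0.25% = 2.5e-03
E = 143 / 2.5e-03
E = 57200 MPa


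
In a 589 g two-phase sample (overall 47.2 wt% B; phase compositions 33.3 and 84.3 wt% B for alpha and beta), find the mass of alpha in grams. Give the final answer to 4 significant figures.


f_alpha = (C_beta - C0) / (C_beta - C_alpha)
f_alpha = (84.3 - 47.2) / (84.3 - 33.3) = 0.727451
m_alpha = f_alpha * m_total = 0.727451 * 589 = 428.5 g


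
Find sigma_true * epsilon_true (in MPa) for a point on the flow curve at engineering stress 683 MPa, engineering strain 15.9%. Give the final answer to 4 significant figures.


sigma_true = sigma_eng * (1 + epsilon_eng)
sigma_true = 683 * (1 + 0.159) = 791.597 MPa
epsilon_true = ln(1 + epsilon_eng)
epsilon_true = ln(1 + 0.159) = 0.147558
sigma_true * epsilon_true = 791.597 * 0.147558 = 116.8 MPa


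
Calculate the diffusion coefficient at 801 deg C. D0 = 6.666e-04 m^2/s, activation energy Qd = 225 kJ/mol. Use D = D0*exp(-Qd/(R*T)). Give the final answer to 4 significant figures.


D = D0 * exp(-Qd / (R*T))
T = 1074.15 K
D = 6.666e-04 * exp(-225e3 / (8.314 * 1074.15))
D = 7.621e-15 m^2/s


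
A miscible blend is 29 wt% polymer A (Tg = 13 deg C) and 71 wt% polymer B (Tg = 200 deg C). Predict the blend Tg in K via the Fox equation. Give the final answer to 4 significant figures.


1/Tg = w1/Tg1 + w2/Tg2 (in Kelvin)
Tg1 = 286.15 K, Tg2 = 473.15 K
1/Tg = 0.29/286.15 + 0.71/473.15
Tg = 397.8 K


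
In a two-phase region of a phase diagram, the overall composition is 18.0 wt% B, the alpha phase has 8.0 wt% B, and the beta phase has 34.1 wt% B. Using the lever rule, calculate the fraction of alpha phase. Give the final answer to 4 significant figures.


f_alpha = (C_beta - C0) / (C_beta - C_alpha)
f_alpha = (34.1 - 18.0) / (34.1 - 8.0)
f_alpha = 0.6169


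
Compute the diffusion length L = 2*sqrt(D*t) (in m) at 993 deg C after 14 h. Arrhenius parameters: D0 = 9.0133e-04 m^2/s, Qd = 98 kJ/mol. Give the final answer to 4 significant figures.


Step 1: D = D0 * exp(-Qd/(R*T))
T = 1266.15 K
D = 9.0133e-04 * exp(-98e3 / (8.314 * 1266.15)) = 8.16163e-08 m^2/s
Step 2: L = 2*sqrt(D*t)
t = 14 h = 50400 s
L = 2*sqrt(8.16163e-08 * 50400) = 0.1283 m


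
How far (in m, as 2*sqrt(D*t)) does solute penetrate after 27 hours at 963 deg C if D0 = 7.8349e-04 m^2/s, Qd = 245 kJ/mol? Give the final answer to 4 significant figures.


Step 1: D = D0 * exp(-Qd/(R*T))
T = 1236.15 K
D = 7.8349e-04 * exp(-245e3 / (8.314 * 1236.15)) = 3.47506e-14 m^2/s
Step 2: L = 2*sqrt(D*t)
t = 27 h = 97200 s
L = 2*sqrt(3.47506e-14 * 97200) = 1.162e-04 m


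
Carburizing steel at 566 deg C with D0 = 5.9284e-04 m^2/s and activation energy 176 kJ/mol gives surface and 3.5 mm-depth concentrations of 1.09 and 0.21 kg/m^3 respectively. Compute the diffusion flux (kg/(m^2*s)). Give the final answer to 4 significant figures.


Step 1: D = D0 * exp(-Qd/(R*T))
T = 566 + 273.15 = 839.15 K
D = 5.9284e-04 * exp(-176e3 / (8.314 * 839.15)) = 6.56229e-15 m^2/s
Step 2: J = D * (C1 - C2) / dx
J = 6.56229e-15 * (1.09 - 0.21) / 3.5e-03
J = 1.65e-12 kg/(m^2*s)


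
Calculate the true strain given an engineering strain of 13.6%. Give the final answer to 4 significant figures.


epsilon_true = ln(1 + epsilon_eng)
epsilon_true = ln(1 + 0.136)
epsilon_true = 0.1275


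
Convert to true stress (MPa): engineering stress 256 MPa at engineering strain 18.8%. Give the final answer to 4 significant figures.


sigma_true = sigma_eng * (1 + epsilon_eng)
sigma_true = 256 * (1 + 0.188)
sigma_true = 304.1 MPa


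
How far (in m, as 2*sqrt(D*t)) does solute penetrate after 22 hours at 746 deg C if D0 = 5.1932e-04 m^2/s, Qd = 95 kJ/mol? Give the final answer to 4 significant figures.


Step 1: D = D0 * exp(-Qd/(R*T))
T = 1019.15 K
D = 5.1932e-04 * exp(-95e3 / (8.314 * 1019.15)) = 7.01796e-09 m^2/s
Step 2: L = 2*sqrt(D*t)
t = 22 h = 79200 s
L = 2*sqrt(7.01796e-09 * 79200) = 0.04715 m


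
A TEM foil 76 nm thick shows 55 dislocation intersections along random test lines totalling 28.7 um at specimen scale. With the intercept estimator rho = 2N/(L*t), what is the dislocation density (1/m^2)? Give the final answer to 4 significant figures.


rho = 2N / (L * t)
L = 28.7 um = 2.87e-05 m, t = 76 nm = 7.6e-08 m
rho = 2 * 55 / (2.87e-05 * 7.6e-08)
rho = 5.043e+13 1/m^2


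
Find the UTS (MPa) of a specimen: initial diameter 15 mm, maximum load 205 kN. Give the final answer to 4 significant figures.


A0 = pi*(d/2)^2 = pi*(15/2)^2 = 176.715 mm^2
UTS = F_max / A0 = 205*1000 / 176.715
UTS = 1160 MPa


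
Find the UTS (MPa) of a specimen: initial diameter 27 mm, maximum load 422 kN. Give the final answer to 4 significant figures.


A0 = pi*(d/2)^2 = pi*(27/2)^2 = 572.555 mm^2
UTS = F_max / A0 = 422*1000 / 572.555
UTS = 737 MPa


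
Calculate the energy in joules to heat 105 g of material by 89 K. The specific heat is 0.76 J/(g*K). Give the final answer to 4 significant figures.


Q = m * cp * dT
Q = 105 * 0.76 * 89
Q = 7102 J


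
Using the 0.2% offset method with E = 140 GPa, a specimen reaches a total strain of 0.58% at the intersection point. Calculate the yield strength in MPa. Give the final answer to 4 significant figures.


Offset strain = 0.002
Elastic strain at yield = total_strain - offset = 5.8e-03 - 0.002 = 3.8e-03
sigma_y = E * elastic_strain = 140000 * 3.8e-03
sigma_y = 532 MPa


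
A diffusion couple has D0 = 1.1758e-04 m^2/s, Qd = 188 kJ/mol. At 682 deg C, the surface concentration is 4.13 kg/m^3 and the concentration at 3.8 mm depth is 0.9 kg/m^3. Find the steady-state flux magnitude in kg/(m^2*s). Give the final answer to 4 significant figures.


Step 1: D = D0 * exp(-Qd/(R*T))
T = 682 + 273.15 = 955.15 K
D = 1.1758e-04 * exp(-188e3 / (8.314 * 955.15)) = 6.14804e-15 m^2/s
Step 2: J = D * (C1 - C2) / dx
J = 6.14804e-15 * (4.13 - 0.9) / 3.8e-03
J = 5.226e-12 kg/(m^2*s)


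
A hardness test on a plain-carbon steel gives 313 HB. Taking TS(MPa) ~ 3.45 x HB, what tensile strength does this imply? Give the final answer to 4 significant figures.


TS (MPa) = 3.45 * HB
TS = 3.45 * 313
TS = 1080 MPa


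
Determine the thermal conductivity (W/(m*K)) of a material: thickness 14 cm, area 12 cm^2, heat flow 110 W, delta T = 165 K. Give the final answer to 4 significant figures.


k = Q*L / (A*dT)
L = 0.14 m, A = 1.2e-03 m^2
k = 110 * 0.14 / (1.2e-03 * 165)
k = 77.78 W/(m*K)


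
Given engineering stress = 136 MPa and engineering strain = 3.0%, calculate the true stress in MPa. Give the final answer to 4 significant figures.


sigma_true = sigma_eng * (1 + epsilon_eng)
sigma_true = 136 * (1 + 0.03)
sigma_true = 140.1 MPa
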